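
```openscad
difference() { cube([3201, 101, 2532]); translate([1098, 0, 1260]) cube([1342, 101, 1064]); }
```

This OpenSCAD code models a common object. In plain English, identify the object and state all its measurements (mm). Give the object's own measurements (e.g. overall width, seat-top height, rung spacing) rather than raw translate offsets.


A wall 3201 mm long (x), 101 mm thick (y), 2532 mm tall, with a rectangular window opening cut through it. The opening is 1342 mm wide and 1064 mm tall; its sill is at z = 1260 mm and its near (−x) edge is 1098 mm from the wall's −x end. The opening passes through the full wall thickness.


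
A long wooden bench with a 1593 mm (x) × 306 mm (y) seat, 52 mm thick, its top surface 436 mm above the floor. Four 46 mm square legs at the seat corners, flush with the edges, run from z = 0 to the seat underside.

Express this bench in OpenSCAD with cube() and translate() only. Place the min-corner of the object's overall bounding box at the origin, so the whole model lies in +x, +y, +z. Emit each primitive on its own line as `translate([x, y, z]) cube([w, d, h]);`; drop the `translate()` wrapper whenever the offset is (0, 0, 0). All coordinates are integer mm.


translate([0, 0, 384]) cube([1593, 306, 52]);
cube([46, 46, 384]);
translate([0, 260, 0]) cube([46, 46, 384]);
translate([1547, 0, 0]) cube([46, 46, 384]);
translate([1547, 260, 0]) cube([46, 46, 384]);


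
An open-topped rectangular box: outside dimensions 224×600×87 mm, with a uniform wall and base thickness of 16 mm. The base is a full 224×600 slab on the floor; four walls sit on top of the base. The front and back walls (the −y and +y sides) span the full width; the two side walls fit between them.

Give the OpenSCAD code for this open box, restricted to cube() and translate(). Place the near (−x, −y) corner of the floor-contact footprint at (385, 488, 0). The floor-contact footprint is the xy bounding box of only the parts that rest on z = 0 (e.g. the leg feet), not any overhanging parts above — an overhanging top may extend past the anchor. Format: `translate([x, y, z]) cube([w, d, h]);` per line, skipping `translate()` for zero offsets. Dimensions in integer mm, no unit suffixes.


translate([385, 488, 0]) cube([224, 600, 16]);
translate([385, 488, 16]) cube([224, 16, 71]);
translate([385, 1072, 16]) cube([224, 16, 71]);
translate([385, 504, 16]) cube([16, 568, 71]);
translate([593, 504, 16]) cube([16, 568, 71]);


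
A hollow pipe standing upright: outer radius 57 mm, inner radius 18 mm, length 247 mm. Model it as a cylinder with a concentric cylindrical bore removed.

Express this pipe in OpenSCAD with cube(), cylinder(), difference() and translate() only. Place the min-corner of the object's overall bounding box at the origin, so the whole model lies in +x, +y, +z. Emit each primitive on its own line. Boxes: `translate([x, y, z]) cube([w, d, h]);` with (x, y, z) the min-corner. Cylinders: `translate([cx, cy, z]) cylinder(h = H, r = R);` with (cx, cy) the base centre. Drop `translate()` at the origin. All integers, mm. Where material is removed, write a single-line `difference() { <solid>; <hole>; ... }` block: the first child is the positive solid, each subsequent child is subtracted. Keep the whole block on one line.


difference() { translate([57, 57, 0]) cylinder(h = 247, r = 57); translate([57, 57, 0]) cylinder(h = 247, r = 18); }


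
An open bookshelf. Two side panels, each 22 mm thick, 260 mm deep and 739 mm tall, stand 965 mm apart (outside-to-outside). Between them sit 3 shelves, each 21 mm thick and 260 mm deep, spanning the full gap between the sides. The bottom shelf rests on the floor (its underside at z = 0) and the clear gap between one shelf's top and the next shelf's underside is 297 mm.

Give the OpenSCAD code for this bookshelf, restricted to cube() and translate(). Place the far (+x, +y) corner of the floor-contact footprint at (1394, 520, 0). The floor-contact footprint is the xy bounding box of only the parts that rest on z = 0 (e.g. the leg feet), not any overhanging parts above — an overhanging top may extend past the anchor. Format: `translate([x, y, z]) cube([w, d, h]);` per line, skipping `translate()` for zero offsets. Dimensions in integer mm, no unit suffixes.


translate([429, 260, 0]) cube([22, 260, 739]);
translate([1372, 260, 0]) cube([22, 260, 739]);
translate([451, 260, 0]) cube([921, 260, 21]);
translate([451, 260, 318]) cube([921, 260, 21]);
translate([451, 260, 636]) cube([921, 260, 21]);


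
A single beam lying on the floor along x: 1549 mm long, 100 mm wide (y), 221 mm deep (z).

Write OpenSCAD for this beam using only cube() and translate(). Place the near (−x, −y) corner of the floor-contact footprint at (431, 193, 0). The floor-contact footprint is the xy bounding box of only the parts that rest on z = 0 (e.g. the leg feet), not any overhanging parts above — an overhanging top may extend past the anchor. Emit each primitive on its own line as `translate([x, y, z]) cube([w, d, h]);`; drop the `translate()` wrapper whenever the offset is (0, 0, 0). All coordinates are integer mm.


translate([431, 193, 0]) cube([1549, 100, 221]);


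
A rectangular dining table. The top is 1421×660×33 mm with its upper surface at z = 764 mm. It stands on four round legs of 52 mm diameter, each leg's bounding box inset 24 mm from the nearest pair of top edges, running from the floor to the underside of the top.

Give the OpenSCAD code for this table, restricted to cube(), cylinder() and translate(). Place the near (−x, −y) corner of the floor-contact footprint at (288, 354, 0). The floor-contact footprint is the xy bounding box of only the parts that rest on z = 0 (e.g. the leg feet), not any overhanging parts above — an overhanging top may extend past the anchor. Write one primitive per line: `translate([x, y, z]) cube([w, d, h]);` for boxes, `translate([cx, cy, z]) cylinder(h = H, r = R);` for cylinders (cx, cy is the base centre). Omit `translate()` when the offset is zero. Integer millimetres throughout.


// leg_h = 764 - 33 = 731
translate([264, 330, 731]) cube([1421, 660, 33]);
translate([314, 380, 0]) cylinder(h = 731, r = 26);
translate([1635, 380, 0]) cylinder(h = 731, r = 26);
translate([314, 940, 0]) cylinder(h = 731, r = 26);
translate([1635, 940, 0]) cylinder(h = 731, r = 26);


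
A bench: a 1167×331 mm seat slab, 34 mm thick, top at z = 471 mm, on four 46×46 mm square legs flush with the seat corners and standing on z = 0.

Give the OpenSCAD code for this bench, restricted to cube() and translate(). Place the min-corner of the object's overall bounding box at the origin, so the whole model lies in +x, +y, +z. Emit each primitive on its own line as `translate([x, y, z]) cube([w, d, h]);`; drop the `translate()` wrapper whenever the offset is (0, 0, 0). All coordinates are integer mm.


translate([0, 0, 437]) cube([1167, 331, 34]);
cube([46, 46, 437]);
translate([0, 285, 0]) cube([46, 46, 437]);
translate([1121, 0, 0]) cube([46, 46, 437]);
translate([1121, 285, 0]) cube([46, 46, 437]);


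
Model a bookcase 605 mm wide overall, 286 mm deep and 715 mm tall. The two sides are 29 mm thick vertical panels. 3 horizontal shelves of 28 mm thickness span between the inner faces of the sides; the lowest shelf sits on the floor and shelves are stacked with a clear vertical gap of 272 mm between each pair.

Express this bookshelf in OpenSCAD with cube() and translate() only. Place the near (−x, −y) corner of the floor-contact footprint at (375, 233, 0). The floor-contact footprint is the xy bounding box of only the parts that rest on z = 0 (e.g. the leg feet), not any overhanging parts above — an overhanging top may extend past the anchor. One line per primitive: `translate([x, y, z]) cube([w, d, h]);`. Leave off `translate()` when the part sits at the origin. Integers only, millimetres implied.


translate([375, 233, 0]) cube([29, 286, 715]);
translate([951, 233, 0]) cube([29, 286, 715]);
translate([404, 233, 0]) cube([547, 286, 28]);
translate([404, 233, 300]) cube([547, 286, 28]);
translate([404, 233, 600]) cube([547, 286, 28]);


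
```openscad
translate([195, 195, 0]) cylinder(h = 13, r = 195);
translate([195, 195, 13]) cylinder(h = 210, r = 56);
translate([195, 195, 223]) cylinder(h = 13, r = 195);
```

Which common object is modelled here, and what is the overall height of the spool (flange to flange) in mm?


A spool. The overall height is 236 mm.

Three coaxial cylinders, large–small–large — a spool. Two 13 mm flanges and a 210 mm core give 13 + 210 + 13 = 236 mm.


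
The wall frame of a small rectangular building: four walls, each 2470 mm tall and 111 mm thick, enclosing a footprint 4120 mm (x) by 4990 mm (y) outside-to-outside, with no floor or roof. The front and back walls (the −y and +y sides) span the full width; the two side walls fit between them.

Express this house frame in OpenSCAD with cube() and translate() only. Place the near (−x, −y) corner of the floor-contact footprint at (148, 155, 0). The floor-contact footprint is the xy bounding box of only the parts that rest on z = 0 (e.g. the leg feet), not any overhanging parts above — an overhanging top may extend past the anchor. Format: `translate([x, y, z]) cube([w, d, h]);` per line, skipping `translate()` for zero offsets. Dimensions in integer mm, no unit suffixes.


translate([148, 155, 0]) cube([4120, 111, 2470]);
translate([148, 5034, 0]) cube([4120, 111, 2470]);
translate([148, 266, 0]) cube([111, 4768, 2470]);
translate([4157, 266, 0]) cube([111, 4768, 2470]);


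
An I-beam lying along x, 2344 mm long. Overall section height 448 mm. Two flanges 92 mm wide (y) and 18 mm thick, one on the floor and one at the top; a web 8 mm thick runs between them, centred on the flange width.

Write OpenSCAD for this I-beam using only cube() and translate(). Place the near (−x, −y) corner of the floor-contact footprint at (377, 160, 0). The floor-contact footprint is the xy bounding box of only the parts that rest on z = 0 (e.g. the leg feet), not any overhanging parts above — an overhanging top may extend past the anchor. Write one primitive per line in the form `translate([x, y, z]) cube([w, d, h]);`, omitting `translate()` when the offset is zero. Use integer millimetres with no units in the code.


translate([377, 160, 0]) cube([2344, 92, 18]);
translate([377, 202, 18]) cube([2344, 8, 412]);
translate([377, 160, 430]) cube([2344, 92, 18]);


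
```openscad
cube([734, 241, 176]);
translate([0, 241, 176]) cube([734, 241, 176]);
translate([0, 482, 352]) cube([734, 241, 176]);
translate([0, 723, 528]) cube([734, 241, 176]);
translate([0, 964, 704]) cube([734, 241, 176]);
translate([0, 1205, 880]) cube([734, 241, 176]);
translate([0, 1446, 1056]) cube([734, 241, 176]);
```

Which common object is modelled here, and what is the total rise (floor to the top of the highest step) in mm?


A staircase. The total rise is 1232 mm.

7 identical blocks, each offset up and back from the previous — a staircase. Each step is 176 mm tall and there are 7 of them, so the total rise is 7 × 176 = 1232 mm.


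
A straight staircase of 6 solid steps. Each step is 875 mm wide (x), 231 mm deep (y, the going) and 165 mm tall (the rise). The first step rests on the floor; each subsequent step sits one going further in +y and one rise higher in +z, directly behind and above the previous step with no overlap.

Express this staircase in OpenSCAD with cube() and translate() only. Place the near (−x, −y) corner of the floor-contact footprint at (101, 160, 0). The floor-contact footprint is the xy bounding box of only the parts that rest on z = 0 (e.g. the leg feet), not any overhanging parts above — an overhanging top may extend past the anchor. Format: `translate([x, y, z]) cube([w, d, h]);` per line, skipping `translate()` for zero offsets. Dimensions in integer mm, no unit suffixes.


translate([101, 160, 0]) cube([875, 231, 165]);
translate([101, 391, 165]) cube([875, 231, 165]);
translate([101, 622, 330]) cube([875, 231, 165]);
translate([101, 853, 495]) cube([875, 231, 165]);
translate([101, 1084, 660]) cube([875, 231, 165]);
translate([101, 1315, 825]) cube([875, 231, 165]);


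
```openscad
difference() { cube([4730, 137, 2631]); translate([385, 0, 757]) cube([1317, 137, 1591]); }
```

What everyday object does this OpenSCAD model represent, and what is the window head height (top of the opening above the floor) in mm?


A wall with a window opening. The window head height is 2348 mm.

A wall with a rectangular opening subtracted — a window. Sill at z = 757, opening 1591 mm tall, so the head is at 757 + 1591 = 2348 mm.


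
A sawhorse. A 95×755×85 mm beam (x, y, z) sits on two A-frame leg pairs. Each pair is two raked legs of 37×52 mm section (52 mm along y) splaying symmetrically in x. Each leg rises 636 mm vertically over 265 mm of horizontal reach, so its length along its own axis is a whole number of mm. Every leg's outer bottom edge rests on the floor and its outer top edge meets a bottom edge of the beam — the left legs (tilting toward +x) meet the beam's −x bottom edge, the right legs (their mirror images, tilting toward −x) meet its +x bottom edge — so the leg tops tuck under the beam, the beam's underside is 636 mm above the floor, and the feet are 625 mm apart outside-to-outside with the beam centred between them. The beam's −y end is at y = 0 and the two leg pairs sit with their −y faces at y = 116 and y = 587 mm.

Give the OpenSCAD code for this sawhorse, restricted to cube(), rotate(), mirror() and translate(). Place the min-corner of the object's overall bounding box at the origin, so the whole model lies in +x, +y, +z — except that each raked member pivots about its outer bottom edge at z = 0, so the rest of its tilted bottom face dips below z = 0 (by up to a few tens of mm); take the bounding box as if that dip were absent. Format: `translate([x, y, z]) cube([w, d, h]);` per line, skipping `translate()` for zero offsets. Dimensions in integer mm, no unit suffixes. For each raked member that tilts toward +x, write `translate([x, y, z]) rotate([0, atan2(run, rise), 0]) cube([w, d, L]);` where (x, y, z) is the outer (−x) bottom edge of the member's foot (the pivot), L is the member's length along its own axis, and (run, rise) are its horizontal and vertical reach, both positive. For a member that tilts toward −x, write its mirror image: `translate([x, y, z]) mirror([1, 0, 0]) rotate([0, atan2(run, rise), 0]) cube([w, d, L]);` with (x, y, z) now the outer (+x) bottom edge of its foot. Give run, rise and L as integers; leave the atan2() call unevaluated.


// leg length = √(265² + 636²) = 689
// right-leg outer foot x = 2·265 + 95 = 625
// beam min-corner = (265, 0, 636)
translate([265, 0, 636]) cube([95, 755, 85]);
translate([0, 116, 0]) rotate([0, atan2(265, 636), 0]) cube([37, 52, 689]);
translate([625, 116, 0]) mirror([1, 0, 0]) rotate([0, atan2(265, 636), 0]) cube([37, 52, 689]);
translate([0, 587, 0]) rotate([0, atan2(265, 636), 0]) cube([37, 52, 689]);
translate([625, 587, 0]) mirror([1, 0, 0]) rotate([0, atan2(265, 636), 0]) cube([37, 52, 689]);


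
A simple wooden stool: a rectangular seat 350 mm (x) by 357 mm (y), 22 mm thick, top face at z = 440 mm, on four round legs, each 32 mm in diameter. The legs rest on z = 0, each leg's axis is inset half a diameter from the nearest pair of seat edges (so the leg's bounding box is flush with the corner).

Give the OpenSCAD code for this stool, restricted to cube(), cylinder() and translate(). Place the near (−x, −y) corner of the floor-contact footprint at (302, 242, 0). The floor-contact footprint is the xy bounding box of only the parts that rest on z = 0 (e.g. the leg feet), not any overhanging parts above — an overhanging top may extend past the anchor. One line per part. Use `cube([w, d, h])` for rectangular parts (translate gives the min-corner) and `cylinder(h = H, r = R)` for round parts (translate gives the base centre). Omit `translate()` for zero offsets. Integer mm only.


// leg_h = 440 - 22 = 418
translate([302, 242, 418]) cube([350, 357, 22]);
translate([318, 258, 0]) cylinder(h = 418, r = 16);
translate([636, 258, 0]) cylinder(h = 418, r = 16);
translate([318, 583, 0]) cylinder(h = 418, r = 16);
translate([636, 583, 0]) cylinder(h = 418, r = 16);


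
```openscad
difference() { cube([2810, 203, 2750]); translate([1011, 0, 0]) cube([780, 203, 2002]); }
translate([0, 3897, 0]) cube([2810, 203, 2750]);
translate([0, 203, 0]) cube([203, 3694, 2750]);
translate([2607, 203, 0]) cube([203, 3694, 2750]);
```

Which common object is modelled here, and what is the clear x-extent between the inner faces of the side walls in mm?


A single room. The interior width is 2404 mm.

Four walls enclosing a rectangle with a door in the front wall — a room. Outside width 2810 minus two 203 mm walls gives 2404 mm.


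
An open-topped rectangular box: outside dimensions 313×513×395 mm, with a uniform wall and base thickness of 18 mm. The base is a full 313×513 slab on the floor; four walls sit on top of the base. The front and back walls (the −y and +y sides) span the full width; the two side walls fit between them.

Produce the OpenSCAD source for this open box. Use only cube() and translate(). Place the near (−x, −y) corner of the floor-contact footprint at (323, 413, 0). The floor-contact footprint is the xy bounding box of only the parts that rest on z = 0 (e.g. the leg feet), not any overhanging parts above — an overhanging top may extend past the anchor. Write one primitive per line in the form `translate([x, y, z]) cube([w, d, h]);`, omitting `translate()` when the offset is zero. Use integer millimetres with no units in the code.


translate([323, 413, 0]) cube([313, 513, 18]);
translate([323, 413, 18]) cube([313, 18, 377]);
translate([323, 908, 18]) cube([313, 18, 377]);
translate([323, 431, 18]) cube([18, 477, 377]);
translate([618, 431, 18]) cube([18, 477, 377]);


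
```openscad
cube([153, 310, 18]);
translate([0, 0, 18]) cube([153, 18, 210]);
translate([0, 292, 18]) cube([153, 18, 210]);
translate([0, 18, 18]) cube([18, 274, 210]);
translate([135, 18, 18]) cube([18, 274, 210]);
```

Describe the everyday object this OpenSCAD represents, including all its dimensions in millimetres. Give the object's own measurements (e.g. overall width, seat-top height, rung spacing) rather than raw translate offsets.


An open-topped rectangular box: outside dimensions 153×310×228 mm, with a uniform wall and base thickness of 18 mm. The base is a full 153×310 slab on the floor; four walls sit on top of the base. The front and back walls (the −y and +y sides) span the full width; the two side walls fit between them.


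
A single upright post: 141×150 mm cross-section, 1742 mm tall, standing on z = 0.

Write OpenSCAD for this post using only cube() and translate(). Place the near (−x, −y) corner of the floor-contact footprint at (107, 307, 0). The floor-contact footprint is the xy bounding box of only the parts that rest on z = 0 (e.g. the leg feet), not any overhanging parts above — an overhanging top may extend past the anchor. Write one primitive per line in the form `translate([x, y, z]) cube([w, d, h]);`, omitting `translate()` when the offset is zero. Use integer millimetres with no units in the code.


translate([107, 307, 0]) cube([141, 150, 1742]);


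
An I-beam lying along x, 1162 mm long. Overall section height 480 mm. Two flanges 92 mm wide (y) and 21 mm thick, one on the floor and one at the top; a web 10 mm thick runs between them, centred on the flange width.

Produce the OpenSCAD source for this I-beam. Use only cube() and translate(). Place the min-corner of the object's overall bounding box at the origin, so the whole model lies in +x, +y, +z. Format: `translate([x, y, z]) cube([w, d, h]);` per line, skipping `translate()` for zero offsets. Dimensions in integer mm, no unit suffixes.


cube([1162, 92, 21]);
translate([0, 41, 21]) cube([1162, 10, 438]);
translate([0, 0, 459]) cube([1162, 92, 21]);


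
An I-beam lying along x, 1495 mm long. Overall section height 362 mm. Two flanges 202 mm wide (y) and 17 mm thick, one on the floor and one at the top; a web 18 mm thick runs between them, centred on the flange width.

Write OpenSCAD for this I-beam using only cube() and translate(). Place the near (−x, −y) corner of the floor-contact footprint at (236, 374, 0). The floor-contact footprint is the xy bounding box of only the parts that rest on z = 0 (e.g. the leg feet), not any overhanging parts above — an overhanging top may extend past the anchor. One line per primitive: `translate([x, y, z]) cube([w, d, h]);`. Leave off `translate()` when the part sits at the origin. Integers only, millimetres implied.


translate([236, 374, 0]) cube([1495, 202, 17]);
translate([236, 466, 17]) cube([1495, 18, 328]);
translate([236, 374, 345]) cube([1495, 202, 17]);


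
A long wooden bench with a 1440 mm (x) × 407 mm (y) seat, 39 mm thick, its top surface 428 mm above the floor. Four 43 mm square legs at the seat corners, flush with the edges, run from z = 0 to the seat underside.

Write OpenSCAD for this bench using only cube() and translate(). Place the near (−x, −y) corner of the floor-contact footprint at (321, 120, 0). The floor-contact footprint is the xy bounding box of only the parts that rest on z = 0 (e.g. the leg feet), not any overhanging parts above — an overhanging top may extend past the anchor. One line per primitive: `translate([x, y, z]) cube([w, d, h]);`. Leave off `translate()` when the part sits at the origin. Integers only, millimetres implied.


// leg_h = 428 − 39 = 389
translate([321, 120, 389]) cube([1440, 407, 39]);
translate([321, 120, 0]) cube([43, 43, 389]);
translate([321, 484, 0]) cube([43, 43, 389]);
translate([1718, 120, 0]) cube([43, 43, 389]);
translate([1718, 484, 0]) cube([43, 43, 389]);


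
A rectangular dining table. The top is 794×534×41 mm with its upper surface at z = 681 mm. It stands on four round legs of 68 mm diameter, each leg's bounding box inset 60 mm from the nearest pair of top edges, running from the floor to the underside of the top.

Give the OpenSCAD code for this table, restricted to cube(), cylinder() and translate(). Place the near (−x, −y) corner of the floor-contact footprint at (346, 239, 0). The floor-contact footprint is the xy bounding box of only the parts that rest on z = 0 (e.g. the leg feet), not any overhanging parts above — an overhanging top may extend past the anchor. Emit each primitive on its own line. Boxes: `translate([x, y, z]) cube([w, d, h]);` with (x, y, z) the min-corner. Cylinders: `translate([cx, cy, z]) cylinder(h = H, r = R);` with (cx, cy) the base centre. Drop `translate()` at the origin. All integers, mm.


// leg_h = 681 - 41 = 640
translate([286, 179, 640]) cube([794, 534, 41]);
translate([380, 273, 0]) cylinder(h = 640, r = 34);
translate([986, 273, 0]) cylinder(h = 640, r = 34);
translate([380, 619, 0]) cylinder(h = 640, r = 34);
translate([986, 619, 0]) cylinder(h = 640, r = 34);


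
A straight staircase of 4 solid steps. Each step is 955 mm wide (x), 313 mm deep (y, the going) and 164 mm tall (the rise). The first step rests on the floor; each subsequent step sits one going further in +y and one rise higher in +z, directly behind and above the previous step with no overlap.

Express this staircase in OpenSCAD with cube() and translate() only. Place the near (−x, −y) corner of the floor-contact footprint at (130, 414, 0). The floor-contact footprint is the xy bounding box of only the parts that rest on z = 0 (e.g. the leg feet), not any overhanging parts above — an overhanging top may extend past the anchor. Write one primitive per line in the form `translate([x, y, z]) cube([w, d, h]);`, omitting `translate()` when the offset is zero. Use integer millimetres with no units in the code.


translate([130, 414, 0]) cube([955, 313, 164]);
translate([130, 727, 164]) cube([955, 313, 164]);
translate([130, 1040, 328]) cube([955, 313, 164]);
translate([130, 1353, 492]) cube([955, 313, 164]);


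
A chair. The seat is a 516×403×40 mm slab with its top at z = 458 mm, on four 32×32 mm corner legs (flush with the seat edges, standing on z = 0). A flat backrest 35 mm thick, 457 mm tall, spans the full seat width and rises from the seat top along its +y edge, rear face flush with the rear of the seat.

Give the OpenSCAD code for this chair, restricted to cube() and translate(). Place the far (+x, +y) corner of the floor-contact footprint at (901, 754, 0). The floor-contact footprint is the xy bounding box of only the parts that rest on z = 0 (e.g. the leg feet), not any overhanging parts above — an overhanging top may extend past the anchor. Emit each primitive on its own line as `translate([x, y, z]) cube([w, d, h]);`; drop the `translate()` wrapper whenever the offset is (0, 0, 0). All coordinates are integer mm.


// leg_h = 458 - 40 = 418
translate([385, 351, 418]) cube([516, 403, 40]);
translate([385, 351, 0]) cube([32, 32, 418]);
translate([869, 351, 0]) cube([32, 32, 418]);
translate([385, 722, 0]) cube([32, 32, 418]);
translate([869, 722, 0]) cube([32, 32, 418]);
translate([385, 719, 458]) cube([516, 35, 457]);


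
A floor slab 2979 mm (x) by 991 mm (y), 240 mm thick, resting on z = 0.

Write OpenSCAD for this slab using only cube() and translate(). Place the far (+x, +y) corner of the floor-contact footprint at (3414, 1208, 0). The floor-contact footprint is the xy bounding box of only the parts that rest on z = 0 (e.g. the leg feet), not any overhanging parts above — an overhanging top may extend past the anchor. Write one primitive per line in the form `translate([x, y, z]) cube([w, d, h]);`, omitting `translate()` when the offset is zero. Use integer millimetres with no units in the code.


translate([435, 217, 0]) cube([2979, 991, 240]);


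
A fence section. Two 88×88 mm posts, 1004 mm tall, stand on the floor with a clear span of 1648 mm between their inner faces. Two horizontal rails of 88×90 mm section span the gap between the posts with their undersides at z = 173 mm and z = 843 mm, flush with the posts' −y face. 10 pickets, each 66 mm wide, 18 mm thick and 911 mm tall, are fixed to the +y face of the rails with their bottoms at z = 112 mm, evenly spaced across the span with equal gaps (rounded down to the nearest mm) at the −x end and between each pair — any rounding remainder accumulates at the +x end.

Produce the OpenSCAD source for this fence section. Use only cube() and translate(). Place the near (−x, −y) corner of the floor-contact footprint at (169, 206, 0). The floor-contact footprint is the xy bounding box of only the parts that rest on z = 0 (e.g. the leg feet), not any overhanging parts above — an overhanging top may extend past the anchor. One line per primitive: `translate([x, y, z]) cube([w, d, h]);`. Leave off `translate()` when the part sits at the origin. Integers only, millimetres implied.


translate([169, 206, 0]) cube([88, 88, 1004]);
translate([1905, 206, 0]) cube([88, 88, 1004]);
translate([257, 206, 173]) cube([1648, 88, 90]);
translate([257, 206, 843]) cube([1648, 88, 90]);
translate([346, 294, 112]) cube([66, 18, 911]);
translate([501, 294, 112]) cube([66, 18, 911]);
translate([656, 294, 112]) cube([66, 18, 911]);
translate([811, 294, 112]) cube([66, 18, 911]);
translate([966, 294, 112]) cube([66, 18, 911]);
translate([1121, 294, 112]) cube([66, 18, 911]);
translate([1276, 294, 112]) cube([66, 18, 911]);
translate([1431, 294, 112]) cube([66, 18, 911]);
translate([1586, 294, 112]) cube([66, 18, 911]);
translate([1741, 294, 112]) cube([66, 18, 911]);


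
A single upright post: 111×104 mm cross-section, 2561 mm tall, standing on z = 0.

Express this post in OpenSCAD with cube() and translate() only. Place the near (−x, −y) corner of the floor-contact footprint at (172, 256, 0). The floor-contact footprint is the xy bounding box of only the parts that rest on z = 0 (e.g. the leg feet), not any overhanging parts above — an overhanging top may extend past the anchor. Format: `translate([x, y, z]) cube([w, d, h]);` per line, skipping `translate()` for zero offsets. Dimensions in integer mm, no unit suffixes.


translate([172, 256, 0]) cube([111, 104, 2561]);


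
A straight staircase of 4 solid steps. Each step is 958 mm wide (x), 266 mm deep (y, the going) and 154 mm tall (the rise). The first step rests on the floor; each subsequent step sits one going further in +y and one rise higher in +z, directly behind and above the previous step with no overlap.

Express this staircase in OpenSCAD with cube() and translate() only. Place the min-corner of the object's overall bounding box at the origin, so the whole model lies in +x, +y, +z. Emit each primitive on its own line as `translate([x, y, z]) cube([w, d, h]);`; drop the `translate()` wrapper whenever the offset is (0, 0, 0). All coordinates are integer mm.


cube([958, 266, 154]);
translate([0, 266, 154]) cube([958, 266, 154]);
translate([0, 532, 308]) cube([958, 266, 154]);
translate([0, 798, 462]) cube([958, 266, 154]);


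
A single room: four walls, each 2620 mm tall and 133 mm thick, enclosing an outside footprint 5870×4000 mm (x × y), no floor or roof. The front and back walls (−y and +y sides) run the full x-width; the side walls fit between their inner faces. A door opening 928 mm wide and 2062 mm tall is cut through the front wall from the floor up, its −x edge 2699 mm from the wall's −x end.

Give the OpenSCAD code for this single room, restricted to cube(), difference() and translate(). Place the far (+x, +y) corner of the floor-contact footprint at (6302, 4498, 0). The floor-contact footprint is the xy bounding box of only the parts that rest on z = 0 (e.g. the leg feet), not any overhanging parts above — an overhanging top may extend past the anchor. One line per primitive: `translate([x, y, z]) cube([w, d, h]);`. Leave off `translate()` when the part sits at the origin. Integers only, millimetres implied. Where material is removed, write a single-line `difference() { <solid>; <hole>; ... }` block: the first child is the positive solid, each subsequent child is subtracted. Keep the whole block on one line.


difference() { translate([432, 498, 0]) cube([5870, 133, 2620]); translate([3131, 498, 0]) cube([928, 133, 2062]); }
translate([432, 4365, 0]) cube([5870, 133, 2620]);
translate([432, 631, 0]) cube([133, 3734, 2620]);
translate([6169, 631, 0]) cube([133, 3734, 2620]);


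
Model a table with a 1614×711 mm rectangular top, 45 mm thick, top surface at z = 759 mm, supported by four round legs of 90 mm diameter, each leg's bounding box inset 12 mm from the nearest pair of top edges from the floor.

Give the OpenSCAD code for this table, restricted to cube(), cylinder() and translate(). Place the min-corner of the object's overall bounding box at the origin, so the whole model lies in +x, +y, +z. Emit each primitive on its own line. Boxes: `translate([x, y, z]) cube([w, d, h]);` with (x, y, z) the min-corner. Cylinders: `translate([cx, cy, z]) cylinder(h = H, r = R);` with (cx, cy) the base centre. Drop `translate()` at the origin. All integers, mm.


translate([0, 0, 714]) cube([1614, 711, 45]);
translate([57, 57, 0]) cylinder(h = 714, r = 45);
translate([1557, 57, 0]) cylinder(h = 714, r = 45);
translate([57, 654, 0]) cylinder(h = 714, r = 45);
translate([1557, 654, 0]) cylinder(h = 714, r = 45);


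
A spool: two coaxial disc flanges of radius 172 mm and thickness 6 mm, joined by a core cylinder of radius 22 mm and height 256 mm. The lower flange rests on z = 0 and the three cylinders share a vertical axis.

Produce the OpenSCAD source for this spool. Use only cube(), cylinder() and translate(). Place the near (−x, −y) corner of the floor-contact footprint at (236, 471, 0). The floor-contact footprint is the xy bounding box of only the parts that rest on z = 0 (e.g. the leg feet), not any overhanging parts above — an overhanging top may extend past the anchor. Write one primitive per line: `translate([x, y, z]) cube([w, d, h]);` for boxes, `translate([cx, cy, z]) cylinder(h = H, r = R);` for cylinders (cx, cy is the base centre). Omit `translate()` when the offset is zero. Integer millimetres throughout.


translate([408, 643, 0]) cylinder(h = 6, r = 172);
translate([408, 643, 6]) cylinder(h = 256, r = 22);
translate([408, 643, 262]) cylinder(h = 6, r = 172);


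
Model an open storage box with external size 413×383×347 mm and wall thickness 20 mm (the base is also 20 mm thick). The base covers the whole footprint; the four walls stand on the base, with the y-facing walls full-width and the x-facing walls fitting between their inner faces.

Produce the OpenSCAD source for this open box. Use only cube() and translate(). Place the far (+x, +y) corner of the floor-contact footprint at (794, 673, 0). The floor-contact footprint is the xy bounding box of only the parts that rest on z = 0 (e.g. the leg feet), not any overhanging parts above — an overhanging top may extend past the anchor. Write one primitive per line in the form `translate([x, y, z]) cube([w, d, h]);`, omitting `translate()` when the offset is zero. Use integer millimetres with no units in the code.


translate([381, 290, 0]) cube([413, 383, 20]);
translate([381, 290, 20]) cube([413, 20, 327]);
translate([381, 653, 20]) cube([413, 20, 327]);
translate([381, 310, 20]) cube([20, 343, 327]);
translate([774, 310, 20]) cube([20, 343, 327]);


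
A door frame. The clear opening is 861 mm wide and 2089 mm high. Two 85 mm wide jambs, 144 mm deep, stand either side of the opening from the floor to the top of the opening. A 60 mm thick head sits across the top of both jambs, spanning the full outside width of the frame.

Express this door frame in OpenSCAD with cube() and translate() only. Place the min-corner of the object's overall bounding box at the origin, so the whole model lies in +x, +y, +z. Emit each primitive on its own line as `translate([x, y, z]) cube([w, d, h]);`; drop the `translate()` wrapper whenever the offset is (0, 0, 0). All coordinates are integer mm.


cube([85, 144, 2089]);
translate([946, 0, 0]) cube([85, 144, 2089]);
translate([0, 0, 2089]) cube([1031, 144, 60]);


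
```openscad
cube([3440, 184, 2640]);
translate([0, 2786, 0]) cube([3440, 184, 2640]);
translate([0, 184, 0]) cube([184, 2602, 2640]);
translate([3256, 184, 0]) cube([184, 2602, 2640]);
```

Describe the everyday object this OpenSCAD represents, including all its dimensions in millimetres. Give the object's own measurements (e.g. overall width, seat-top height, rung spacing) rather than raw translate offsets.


The wall frame of a small rectangular building: four walls, each 2640 mm tall and 184 mm thick, enclosing a footprint 3440 mm (x) by 2970 mm (y) outside-to-outside, with no floor or roof. The front and back walls (the −y and +y sides) span the full width; the two side walls fit between them.


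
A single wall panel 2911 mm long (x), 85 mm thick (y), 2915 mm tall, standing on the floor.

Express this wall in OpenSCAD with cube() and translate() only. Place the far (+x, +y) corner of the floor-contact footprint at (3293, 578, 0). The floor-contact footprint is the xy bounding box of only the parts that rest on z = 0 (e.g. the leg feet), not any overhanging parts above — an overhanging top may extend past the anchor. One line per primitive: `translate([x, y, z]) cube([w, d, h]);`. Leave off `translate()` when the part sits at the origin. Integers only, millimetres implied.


translate([382, 493, 0]) cube([2911, 85, 2915]);


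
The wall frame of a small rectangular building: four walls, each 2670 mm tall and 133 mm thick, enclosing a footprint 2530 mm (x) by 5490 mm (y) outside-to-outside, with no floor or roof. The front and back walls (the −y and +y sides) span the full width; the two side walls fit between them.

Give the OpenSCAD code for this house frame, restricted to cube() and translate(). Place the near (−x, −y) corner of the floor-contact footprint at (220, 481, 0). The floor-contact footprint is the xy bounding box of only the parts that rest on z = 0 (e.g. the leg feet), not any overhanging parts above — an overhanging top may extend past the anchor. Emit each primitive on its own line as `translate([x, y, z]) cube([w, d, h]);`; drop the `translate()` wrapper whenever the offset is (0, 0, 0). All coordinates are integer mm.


translate([220, 481, 0]) cube([2530, 133, 2670]);
translate([220, 5838, 0]) cube([2530, 133, 2670]);
translate([220, 614, 0]) cube([133, 5224, 2670]);
translate([2617, 614, 0]) cube([133, 5224, 2670]);


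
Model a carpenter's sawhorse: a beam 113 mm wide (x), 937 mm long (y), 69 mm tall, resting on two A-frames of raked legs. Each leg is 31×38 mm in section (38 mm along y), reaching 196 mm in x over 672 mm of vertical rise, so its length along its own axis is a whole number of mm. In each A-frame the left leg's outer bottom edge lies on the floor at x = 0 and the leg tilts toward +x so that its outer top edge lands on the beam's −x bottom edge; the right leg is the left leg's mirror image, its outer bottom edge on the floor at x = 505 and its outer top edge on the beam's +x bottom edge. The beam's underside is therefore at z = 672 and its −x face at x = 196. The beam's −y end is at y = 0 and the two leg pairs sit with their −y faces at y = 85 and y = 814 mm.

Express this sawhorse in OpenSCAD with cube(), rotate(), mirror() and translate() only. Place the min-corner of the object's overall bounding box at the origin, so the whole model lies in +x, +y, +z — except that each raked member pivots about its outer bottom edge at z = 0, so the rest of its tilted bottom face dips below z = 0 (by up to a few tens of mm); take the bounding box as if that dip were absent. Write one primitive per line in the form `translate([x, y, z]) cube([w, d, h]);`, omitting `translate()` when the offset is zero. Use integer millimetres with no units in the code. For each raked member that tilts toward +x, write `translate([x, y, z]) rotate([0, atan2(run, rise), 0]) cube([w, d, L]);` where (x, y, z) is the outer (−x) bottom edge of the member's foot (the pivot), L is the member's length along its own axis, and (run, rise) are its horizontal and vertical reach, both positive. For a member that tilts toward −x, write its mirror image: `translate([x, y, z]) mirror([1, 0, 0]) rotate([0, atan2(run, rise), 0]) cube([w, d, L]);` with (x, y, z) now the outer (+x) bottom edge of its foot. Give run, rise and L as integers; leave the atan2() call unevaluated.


translate([196, 0, 672]) cube([113, 937, 69]);
translate([0, 85, 0]) rotate([0, atan2(196, 672), 0]) cube([31, 38, 700]);
translate([505, 85, 0]) mirror([1, 0, 0]) rotate([0, atan2(196, 672), 0]) cube([31, 38, 700]);
translate([0, 814, 0]) rotate([0, atan2(196, 672), 0]) cube([31, 38, 700]);
translate([505, 814, 0]) mirror([1, 0, 0]) rotate([0, atan2(196, 672), 0]) cube([31, 38, 700]);


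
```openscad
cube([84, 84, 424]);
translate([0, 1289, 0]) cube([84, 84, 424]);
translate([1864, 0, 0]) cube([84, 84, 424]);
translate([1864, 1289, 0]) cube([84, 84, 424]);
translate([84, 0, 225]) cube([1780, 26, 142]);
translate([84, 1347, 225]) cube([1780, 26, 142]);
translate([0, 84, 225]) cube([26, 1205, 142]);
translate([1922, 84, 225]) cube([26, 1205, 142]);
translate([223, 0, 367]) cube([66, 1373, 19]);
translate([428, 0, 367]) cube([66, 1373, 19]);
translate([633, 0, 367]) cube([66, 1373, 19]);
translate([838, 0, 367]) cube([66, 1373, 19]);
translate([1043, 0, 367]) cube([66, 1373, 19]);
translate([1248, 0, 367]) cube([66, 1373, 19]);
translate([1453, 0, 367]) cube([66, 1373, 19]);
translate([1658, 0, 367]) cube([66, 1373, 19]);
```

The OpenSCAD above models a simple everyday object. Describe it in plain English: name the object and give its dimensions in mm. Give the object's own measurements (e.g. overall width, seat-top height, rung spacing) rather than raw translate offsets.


A bed frame 1948 mm long (x) by 1373 mm wide (y). Four 84×84 mm corner posts, 424 mm tall, at the corners of the footprint. Four rails of 26 mm thickness and 142 mm height run between adjacent posts with their undersides at z = 225 mm, their outer faces flush with the outside of the frame (the two x-running rails run between the posts' inner faces; the two y-running rails run between the posts' inner faces). 8 slats, each 66 mm wide (x) and 19 mm thick, lie across the top of the two x-running rails, running the full 1373 mm width of the frame in y; along x they sit between the end posts with a 139 mm gap after the −x posts and between neighbouring slats, leaving 140 mm before the +x posts.
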